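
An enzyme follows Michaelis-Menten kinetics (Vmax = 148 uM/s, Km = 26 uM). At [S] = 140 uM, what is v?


v = Vmax * [S] / (Km + [S])
v = 148 * 140 / (26 + 140)
v = 124.8193 uM/s

124.8193 uM/s


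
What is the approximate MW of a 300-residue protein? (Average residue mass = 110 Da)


MW = n_residues * 110 Da
MW = 300 * 110
MW = 33000 Da

33000 Da


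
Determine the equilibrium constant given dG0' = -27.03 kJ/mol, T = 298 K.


Keq = exp(-dG0 * 1000 / (R * T))
Keq = exp(-(-27.03) * 1000 / (8.314 * 298))
Keq = 54713.9874

54713.9874


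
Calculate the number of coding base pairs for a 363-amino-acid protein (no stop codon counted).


Each amino acid = 1 codon = 3 bp
bp = 363 * 3 = 1089 bp

1089 bp


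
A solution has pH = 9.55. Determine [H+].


[H+] = 10^(-pH)
[H+] = 10^(-9.55)
[H+] = 2.818e-10 M

2.818e-10 M


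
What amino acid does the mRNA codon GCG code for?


Standard genetic code lookup.
Codon GCG -> Ala

Ala


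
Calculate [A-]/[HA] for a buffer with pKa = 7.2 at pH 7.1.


[A-]/[HA] = 10^(pH - pKa)
= 10^(7.1 - 7.2)
= 0.7943

0.7943


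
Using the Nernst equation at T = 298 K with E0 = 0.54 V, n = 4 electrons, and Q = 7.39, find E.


E = E0 - (RT/nF) * ln(Q)
E = 0.54 - (8.314 * 298 / (4 * 96485)) * ln(7.39)
E = 0.5272 V

0.5272 V


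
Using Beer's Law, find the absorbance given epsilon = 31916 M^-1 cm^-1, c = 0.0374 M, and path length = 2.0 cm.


A = epsilon * c * l
A = 31916 * 0.0374 * 2.0
A = 2387.3168

2387.3168


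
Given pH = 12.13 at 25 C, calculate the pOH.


pOH = 14 - pH
pOH = 14 - 12.13
pOH = 1.87

1.87


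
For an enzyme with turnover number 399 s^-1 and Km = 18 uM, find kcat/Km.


Catalytic efficiency = kcat / Km
= 399 / 18
= 22.1667 uM^-1*s^-1

22.1667 uM^-1*s^-1


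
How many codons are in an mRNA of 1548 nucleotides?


codons = nucleotides / 3
codons = 1548 / 3 = 516

516


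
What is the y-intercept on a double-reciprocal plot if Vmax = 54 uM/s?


y-intercept = 1/Vmax
= 1/54
= 0.0185 s/uM

0.0185 s/uM


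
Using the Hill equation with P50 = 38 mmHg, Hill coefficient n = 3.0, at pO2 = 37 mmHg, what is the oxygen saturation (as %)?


Y = pO2^n / (P50^n + pO2^n)
Y = 37^3.0 / (38^3.0 + 37^3.0)
Y = 48.0%

48.0%


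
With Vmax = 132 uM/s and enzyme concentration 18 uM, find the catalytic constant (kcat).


kcat = Vmax / [E]t
kcat = 132 / 18
kcat = 7.3333 s^-1

7.3333 s^-1


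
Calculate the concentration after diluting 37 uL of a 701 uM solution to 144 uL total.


C2 = C1 * V1 / V2
C2 = 701 * 37 / 144
C2 = 180.1181 uM

180.1181 uM


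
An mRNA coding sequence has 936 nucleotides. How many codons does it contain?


codons = nucleotides / 3
codons = 936 / 3 = 312

312


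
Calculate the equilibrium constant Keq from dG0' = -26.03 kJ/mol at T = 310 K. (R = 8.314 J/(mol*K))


Keq = exp(-dG0 * 1000 / (R * T))
Keq = exp(-(-26.03) * 1000 / (8.314 * 310))
Keq = 24332.3011

24332.3011


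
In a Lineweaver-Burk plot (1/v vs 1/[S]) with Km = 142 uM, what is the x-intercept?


x-intercept = -1/Km
= -1/142
= -0.007 1/uM

-0.007 1/uM


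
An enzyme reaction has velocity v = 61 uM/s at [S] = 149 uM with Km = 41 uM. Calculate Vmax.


Vmax = v * (Km + [S]) / [S]
Vmax = 61 * (41 + 149) / 149
Vmax = 77.7852 uM/s

77.7852 uM/s


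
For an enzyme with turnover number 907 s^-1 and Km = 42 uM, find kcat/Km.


Catalytic efficiency = kcat / Km
= 907 / 42
= 21.5952 uM^-1*s^-1

21.5952 uM^-1*s^-1


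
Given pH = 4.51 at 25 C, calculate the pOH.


pOH = 14 - pH
pOH = 14 - 4.51
pOH = 9.49

9.49


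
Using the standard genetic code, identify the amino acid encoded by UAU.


Standard genetic code lookup.
Codon UAU -> Tyr

Tyr


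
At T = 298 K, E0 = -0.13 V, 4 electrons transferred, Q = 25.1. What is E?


E = E0 - (RT/nF) * ln(Q)
E = -0.13 - (8.314 * 298 / (4 * 96485)) * ln(25.1)
E = -0.1507 V

-0.1507 V


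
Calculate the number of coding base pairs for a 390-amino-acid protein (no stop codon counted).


Each amino acid = 1 codon = 3 bp
bp = 390 * 3 = 1170 bp

1170 bp


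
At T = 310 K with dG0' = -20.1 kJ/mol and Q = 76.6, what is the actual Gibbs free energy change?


dG = dG0' + RT * ln(Q) / 1000
dG = -20.1 + 8.314 * 310 * ln(76.6) / 1000
dG = -8.918 kJ/mol

-8.918 kJ/mol


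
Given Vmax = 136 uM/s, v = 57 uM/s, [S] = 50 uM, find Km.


Km = [S] * (Vmax - v) / v
Km = 50 * (136 - 57) / 57
Km = 69.2982 uM

69.2982 uM


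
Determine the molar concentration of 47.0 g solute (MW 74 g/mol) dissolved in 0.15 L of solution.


C = (mass / MW) / volume
C = (47.0 / 74) / 0.15
C = 4.2342 M

4.2342 M


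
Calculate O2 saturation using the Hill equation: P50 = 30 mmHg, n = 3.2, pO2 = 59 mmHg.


Y = pO2^n / (P50^n + pO2^n)
Y = 59^3.2 / (30^3.2 + 59^3.2)
Y = 89.7%

89.7%


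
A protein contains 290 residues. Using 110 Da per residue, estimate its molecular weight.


MW = n_residues * 110 Da
MW = 290 * 110
MW = 31900 Da

31900 Da


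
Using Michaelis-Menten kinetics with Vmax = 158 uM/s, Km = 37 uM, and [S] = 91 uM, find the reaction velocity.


v = Vmax * [S] / (Km + [S])
v = 158 * 91 / (37 + 91)
v = 112.3281 uM/s

112.3281 uM/s


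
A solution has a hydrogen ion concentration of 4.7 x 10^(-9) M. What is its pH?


pH = -log10([H+])
pH = -log10(4.7 x 10^(-9))
pH = 8.3279

8.3279


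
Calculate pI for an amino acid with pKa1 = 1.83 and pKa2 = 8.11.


pI = (pKa1 + pKa2) / 2
pI = (1.83 + 8.11) / 2
pI = 4.97

4.97


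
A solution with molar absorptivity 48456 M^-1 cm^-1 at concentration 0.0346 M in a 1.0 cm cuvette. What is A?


A = epsilon * c * l
A = 48456 * 0.0346 * 1.0
A = 1676.5776

1676.5776


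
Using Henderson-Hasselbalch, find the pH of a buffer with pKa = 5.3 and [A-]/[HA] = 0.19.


pH = pKa + log10([A-]/[HA])
pH = 5.3 + log10(0.19)
pH = 4.5788

4.5788


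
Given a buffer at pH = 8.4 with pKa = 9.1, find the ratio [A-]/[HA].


[A-]/[HA] = 10^(pH - pKa)
= 10^(8.4 - 9.1)
= 0.1995

0.1995


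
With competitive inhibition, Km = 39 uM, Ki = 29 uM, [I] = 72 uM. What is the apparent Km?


Km_app = Km * (1 + [I]/Ki)
Km_app = 39 * (1 + 72/29)
Km_app = 135.8276 uM

135.8276 uM


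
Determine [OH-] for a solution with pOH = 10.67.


[OH-] = 10^(-pOH)
[OH-] = 10^(-10.67)
[OH-] = 2.138e-11 M

2.138e-11 M


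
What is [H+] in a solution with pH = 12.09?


[H+] = 10^(-pH)
[H+] = 10^(-12.09)
[H+] = 8.128e-13 M

8.128e-13 M


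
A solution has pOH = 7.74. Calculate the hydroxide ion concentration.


[OH-] = 10^(-pOH)
[OH-] = 10^(-7.74)
[OH-] = 1.820e-08 M

1.820e-08 M


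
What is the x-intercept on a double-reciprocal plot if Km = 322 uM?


x-intercept = -1/Km
= -1/322
= -0.0031 1/uM

-0.0031 1/uM


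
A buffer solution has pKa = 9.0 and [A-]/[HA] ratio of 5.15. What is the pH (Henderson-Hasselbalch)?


pH = pKa + log10([A-]/[HA])
pH = 9.0 + log10(5.15)
pH = 9.7118

9.7118


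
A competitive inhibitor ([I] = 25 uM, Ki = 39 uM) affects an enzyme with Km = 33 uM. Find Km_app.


Km_app = Km * (1 + [I]/Ki)
Km_app = 33 * (1 + 25/39)
Km_app = 54.1538 uM

54.1538 uM


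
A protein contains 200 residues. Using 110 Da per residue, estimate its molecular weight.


MW = n_residues * 110 Da
MW = 200 * 110
MW = 22000 Da

22000 Da


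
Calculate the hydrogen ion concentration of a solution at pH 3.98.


[H+] = 10^(-pH)
[H+] = 10^(-3.98)
[H+] = 1.047e-04 M

1.047e-04 M


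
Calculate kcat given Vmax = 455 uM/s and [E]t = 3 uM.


kcat = Vmax / [E]t
kcat = 455 / 3
kcat = 151.6667 s^-1

151.6667 s^-1


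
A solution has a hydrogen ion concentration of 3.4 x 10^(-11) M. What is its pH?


pH = -log10([H+])
pH = -log10(3.4 x 10^(-11))
pH = 10.4685

10.4685


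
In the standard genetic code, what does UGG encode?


Standard genetic code lookup.
Codon UGG -> Trp

Trp


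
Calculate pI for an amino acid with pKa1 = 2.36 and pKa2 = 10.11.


pI = (pKa1 + pKa2) / 2
pI = (2.36 + 10.11) / 2
pI = 6.235

6.235


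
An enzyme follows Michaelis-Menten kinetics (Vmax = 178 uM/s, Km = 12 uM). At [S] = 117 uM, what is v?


v = Vmax * [S] / (Km + [S])
v = 178 * 117 / (12 + 117)
v = 161.4419 uM/s

161.4419 uM/s


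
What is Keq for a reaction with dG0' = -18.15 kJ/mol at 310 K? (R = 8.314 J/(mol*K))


Keq = exp(-dG0 * 1000 / (R * T))
Keq = exp(-(-18.15) * 1000 / (8.314 * 310))
Keq = 1143.8376

1143.8376


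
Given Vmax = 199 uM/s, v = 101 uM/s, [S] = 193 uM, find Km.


Km = [S] * (Vmax - v) / v
Km = 193 * (199 - 101) / 101
Km = 187.2673 uM

187.2673 uM


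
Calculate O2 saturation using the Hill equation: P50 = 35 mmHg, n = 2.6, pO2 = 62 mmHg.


Y = pO2^n / (P50^n + pO2^n)
Y = 62^2.6 / (35^2.6 + 62^2.6)
Y = 81.56%

81.56%


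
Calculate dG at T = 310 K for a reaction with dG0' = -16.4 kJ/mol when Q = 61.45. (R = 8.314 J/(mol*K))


dG = dG0' + RT * ln(Q) / 1000
dG = -16.4 + 8.314 * 310 * ln(61.45) / 1000
dG = -5.7859 kJ/mol

-5.7859 kJ/mol


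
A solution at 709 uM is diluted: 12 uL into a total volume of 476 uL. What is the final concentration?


C2 = C1 * V1 / V2
C2 = 709 * 12 / 476
C2 = 17.8739 uM

17.8739 uM


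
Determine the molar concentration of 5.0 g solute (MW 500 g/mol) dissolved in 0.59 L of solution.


C = (mass / MW) / volume
C = (5.0 / 500) / 0.59
C = 0.0169 M

0.0169 M


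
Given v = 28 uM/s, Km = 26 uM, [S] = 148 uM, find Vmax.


Vmax = v * (Km + [S]) / [S]
Vmax = 28 * (26 + 148) / 148
Vmax = 32.9189 uM/s

32.9189 uM/s


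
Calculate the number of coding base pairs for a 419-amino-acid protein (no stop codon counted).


Each amino acid = 1 codon = 3 bp
bp = 419 * 3 = 1257 bp

1257 bp


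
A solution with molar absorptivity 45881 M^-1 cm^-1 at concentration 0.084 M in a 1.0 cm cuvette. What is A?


A = epsilon * c * l
A = 45881 * 0.084 * 1.0
A = 3854.004

3854.004


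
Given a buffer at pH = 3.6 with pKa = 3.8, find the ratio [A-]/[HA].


[A-]/[HA] = 10^(pH - pKa)
= 10^(3.6 - 3.8)
= 0.631

0.631


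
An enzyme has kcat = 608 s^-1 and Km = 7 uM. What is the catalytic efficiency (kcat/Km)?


Catalytic efficiency = kcat / Km
= 608 / 7
= 86.8571 uM^-1*s^-1

86.8571 uM^-1*s^-1


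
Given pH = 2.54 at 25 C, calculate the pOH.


pOH = 14 - pH
pOH = 14 - 2.54
pOH = 11.46

11.46


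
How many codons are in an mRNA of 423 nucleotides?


codons = nucleotides / 3
codons = 423 / 3 = 141

141


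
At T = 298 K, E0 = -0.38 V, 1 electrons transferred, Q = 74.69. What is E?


E = E0 - (RT/nF) * ln(Q)
E = -0.38 - (8.314 * 298 / (1 * 96485)) * ln(74.69)
E = -0.4908 V

-0.4908 V


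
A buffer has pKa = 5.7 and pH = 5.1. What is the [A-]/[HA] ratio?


[A-]/[HA] = 10^(pH - pKa)
= 10^(5.1 - 5.7)
= 0.2512

0.2512


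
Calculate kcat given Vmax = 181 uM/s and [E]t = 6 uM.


kcat = Vmax / [E]t
kcat = 181 / 6
kcat = 30.1667 s^-1

30.1667 s^-1


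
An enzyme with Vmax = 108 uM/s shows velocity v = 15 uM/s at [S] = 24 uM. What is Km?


Km = [S] * (Vmax - v) / v
Km = 24 * (108 - 15) / 15
Km = 148.8 uM

148.8 uM


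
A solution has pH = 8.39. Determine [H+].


[H+] = 10^(-pH)
[H+] = 10^(-8.39)
[H+] = 4.074e-09 M

4.074e-09 M


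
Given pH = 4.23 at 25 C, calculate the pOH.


pOH = 14 - pH
pOH = 14 - 4.23
pOH = 9.77

9.77


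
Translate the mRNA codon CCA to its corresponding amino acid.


Standard genetic code lookup.
Codon CCA -> Pro

Pro


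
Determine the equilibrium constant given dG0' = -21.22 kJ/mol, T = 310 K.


Keq = exp(-dG0 * 1000 / (R * T))
Keq = exp(-(-21.22) * 1000 / (8.314 * 310))
Keq = 3764.2157

3764.2157


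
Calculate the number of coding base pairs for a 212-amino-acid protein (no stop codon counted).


Each amino acid = 1 codon = 3 bp
bp = 212 * 3 = 636 bp

636 bp


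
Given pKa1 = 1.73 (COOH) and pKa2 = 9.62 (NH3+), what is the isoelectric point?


pI = (pKa1 + pKa2) / 2
pI = (1.73 + 9.62) / 2
pI = 5.675

5.675


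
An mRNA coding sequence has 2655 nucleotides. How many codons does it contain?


codons = nucleotides / 3
codons = 2655 / 3 = 885

885


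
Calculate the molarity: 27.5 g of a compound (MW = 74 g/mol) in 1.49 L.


C = (mass / MW) / volume
C = (27.5 / 74) / 1.49
C = 0.2494 M

0.2494 M


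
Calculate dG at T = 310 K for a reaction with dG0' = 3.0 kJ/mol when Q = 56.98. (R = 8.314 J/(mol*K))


dG = dG0' + RT * ln(Q) / 1000
dG = 3.0 + 8.314 * 310 * ln(56.98) / 1000
dG = 13.4194 kJ/mol

13.4194 kJ/mol


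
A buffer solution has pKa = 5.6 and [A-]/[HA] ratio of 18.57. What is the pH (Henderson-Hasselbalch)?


pH = pKa + log10([A-]/[HA])
pH = 5.6 + log10(18.57)
pH = 6.8688

6.8688


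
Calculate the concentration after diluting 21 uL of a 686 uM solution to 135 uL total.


C2 = C1 * V1 / V2
C2 = 686 * 21 / 135
C2 = 106.7111 uM

106.7111 uM


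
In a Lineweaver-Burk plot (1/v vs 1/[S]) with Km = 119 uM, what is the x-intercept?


x-intercept = -1/Km
= -1/119
= -0.0084 1/uM

-0.0084 1/uM


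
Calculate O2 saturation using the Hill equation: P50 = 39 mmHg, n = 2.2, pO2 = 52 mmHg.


Y = pO2^n / (P50^n + pO2^n)
Y = 52^2.2 / (39^2.2 + 52^2.2)
Y = 65.31%

65.31%


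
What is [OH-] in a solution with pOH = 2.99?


[OH-] = 10^(-pOH)
[OH-] = 10^(-2.99)
[OH-] = 0.001 M

0.001 M


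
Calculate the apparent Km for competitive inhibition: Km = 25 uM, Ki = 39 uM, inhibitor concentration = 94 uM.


Km_app = Km * (1 + [I]/Ki)
Km_app = 25 * (1 + 94/39)
Km_app = 85.2564 uM

85.2564 uM


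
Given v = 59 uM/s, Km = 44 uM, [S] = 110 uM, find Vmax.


Vmax = v * (Km + [S]) / [S]
Vmax = 59 * (44 + 110) / 110
Vmax = 82.6 uM/s

82.6 uM/s


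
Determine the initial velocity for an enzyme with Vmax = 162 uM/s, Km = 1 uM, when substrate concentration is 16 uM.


v = Vmax * [S] / (Km + [S])
v = 162 * 16 / (1 + 16)
v = 152.4706 uM/s

152.4706 uM/s


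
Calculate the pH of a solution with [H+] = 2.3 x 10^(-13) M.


pH = -log10([H+])
pH = -log10(2.3 x 10^(-13))
pH = 12.6383

12.6383


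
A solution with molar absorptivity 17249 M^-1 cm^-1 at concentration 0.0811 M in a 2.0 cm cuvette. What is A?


A = epsilon * c * l
A = 17249 * 0.0811 * 2.0
A = 2797.7878

2797.7878


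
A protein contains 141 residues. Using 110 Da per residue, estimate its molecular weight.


MW = n_residues * 110 Da
MW = 141 * 110
MW = 15510 Da

15510 Da


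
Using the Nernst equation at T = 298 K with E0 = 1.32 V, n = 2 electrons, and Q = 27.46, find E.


E = E0 - (RT/nF) * ln(Q)
E = 1.32 - (8.314 * 298 / (2 * 96485)) * ln(27.46)
E = 1.2775 V

1.2775 V


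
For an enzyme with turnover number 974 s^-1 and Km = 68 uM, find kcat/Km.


Catalytic efficiency = kcat / Km
= 974 / 68
= 14.3235 uM^-1*s^-1

14.3235 uM^-1*s^-1


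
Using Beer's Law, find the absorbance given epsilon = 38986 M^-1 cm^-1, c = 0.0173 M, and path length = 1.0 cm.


A = epsilon * c * l
A = 38986 * 0.0173 * 1.0
A = 674.4578

674.4578


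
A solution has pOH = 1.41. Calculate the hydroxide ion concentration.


[OH-] = 10^(-pOH)
[OH-] = 10^(-1.41)
[OH-] = 0.0389 M

0.0389 M


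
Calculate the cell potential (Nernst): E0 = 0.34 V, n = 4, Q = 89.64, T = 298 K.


E = E0 - (RT/nF) * ln(Q)
E = 0.34 - (8.314 * 298 / (4 * 96485)) * ln(89.64)
E = 0.3111 V

0.3111 V


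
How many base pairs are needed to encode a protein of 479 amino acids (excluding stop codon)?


Each amino acid = 1 codon = 3 bp
bp = 479 * 3 = 1437 bp

1437 bp


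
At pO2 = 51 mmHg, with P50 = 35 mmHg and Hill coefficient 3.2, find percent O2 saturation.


Y = pO2^n / (P50^n + pO2^n)
Y = 51^3.2 / (35^3.2 + 51^3.2)
Y = 76.94%

76.94%


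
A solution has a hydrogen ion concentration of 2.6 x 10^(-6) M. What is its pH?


pH = -log10([H+])
pH = -log10(2.6 x 10^(-6))
pH = 5.585

5.585


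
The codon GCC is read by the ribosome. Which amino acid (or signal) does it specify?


Standard genetic code lookup.
Codon GCC -> Ala

Ala


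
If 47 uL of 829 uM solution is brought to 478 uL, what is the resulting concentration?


C2 = C1 * V1 / V2
C2 = 829 * 47 / 478
C2 = 81.5126 uM

81.5126 uM


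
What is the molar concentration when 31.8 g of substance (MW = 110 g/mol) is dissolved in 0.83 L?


C = (mass / MW) / volume
C = (31.8 / 110) / 0.83
C = 0.3483 M

0.3483 M


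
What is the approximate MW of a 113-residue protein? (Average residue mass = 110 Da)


MW = n_residues * 110 Da
MW = 113 * 110
MW = 12430 Da

12430 Da


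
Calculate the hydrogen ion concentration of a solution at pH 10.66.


[H+] = 10^(-pH)
[H+] = 10^(-10.66)
[H+] = 2.188e-11 M

2.188e-11 M


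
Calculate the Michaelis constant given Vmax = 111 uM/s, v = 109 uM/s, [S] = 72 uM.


Km = [S] * (Vmax - v) / v
Km = 72 * (111 - 109) / 109
Km = 1.3211 uM

1.3211 uM


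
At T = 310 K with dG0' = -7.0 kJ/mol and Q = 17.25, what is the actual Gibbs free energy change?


dG = dG0' + RT * ln(Q) / 1000
dG = -7.0 + 8.314 * 310 * ln(17.25) / 1000
dG = 0.3398 kJ/mol

0.3398 kJ/mol


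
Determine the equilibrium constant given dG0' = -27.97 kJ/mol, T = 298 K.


Keq = exp(-dG0 * 1000 / (R * T))
Keq = exp(-(-27.97) * 1000 / (8.314 * 298))
Keq = 79959.727

79959.727


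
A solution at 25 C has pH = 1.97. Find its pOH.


pOH = 14 - pH
pOH = 14 - 1.97
pOH = 12.03

12.03


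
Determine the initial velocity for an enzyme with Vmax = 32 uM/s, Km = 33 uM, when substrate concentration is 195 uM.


v = Vmax * [S] / (Km + [S])
v = 32 * 195 / (33 + 195)
v = 27.3684 uM/s

27.3684 uM/s


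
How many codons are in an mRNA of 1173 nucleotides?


codons = nucleotides / 3
codons = 1173 / 3 = 391

391


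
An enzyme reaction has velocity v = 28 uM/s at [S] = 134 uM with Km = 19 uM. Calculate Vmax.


Vmax = v * (Km + [S]) / [S]
Vmax = 28 * (19 + 134) / 134
Vmax = 31.9701 uM/s

31.9701 uM/s


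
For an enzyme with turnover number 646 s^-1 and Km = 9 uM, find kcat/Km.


Catalytic efficiency = kcat / Km
= 646 / 9
= 71.7778 uM^-1*s^-1

71.7778 uM^-1*s^-1


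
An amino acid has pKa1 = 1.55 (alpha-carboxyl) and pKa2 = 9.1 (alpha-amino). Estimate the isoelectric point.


pI = (pKa1 + pKa2) / 2
pI = (1.55 + 9.1) / 2
pI = 5.325

5.325


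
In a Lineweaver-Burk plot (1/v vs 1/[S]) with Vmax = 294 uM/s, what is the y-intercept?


y-intercept = 1/Vmax
= 1/294
= 0.0034 s/uM

0.0034 s/uM


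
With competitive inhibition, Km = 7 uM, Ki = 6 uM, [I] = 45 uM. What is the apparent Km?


Km_app = Km * (1 + [I]/Ki)
Km_app = 7 * (1 + 45/6)
Km_app = 59.5 uM

59.5 uM


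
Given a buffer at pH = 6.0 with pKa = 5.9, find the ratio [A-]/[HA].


[A-]/[HA] = 10^(pH - pKa)
= 10^(6.0 - 5.9)
= 1.2589

1.2589


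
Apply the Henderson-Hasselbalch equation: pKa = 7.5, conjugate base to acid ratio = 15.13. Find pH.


pH = pKa + log10([A-]/[HA])
pH = 7.5 + log10(15.13)
pH = 8.6798

8.6798


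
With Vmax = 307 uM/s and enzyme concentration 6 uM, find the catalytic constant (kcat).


kcat = Vmax / [E]t
kcat = 307 / 6
kcat = 51.1667 s^-1

51.1667 s^-1


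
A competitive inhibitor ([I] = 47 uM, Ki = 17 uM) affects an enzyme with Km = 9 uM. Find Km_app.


Km_app = Km * (1 + [I]/Ki)
Km_app = 9 * (1 + 47/17)
Km_app = 33.8824 uM

33.8824 uM


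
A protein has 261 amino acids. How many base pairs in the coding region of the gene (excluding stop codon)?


Each amino acid = 1 codon = 3 bp
bp = 261 * 3 = 783 bp

783 bp


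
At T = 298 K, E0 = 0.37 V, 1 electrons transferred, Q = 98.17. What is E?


E = E0 - (RT/nF) * ln(Q)
E = 0.37 - (8.314 * 298 / (1 * 96485)) * ln(98.17)
E = 0.2522 V

0.2522 V


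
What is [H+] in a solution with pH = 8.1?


[H+] = 10^(-pH)
[H+] = 10^(-8.1)
[H+] = 7.943e-09 M

7.943e-09 M


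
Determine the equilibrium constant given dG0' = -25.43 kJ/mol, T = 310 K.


Keq = exp(-dG0 * 1000 / (R * T))
Keq = exp(-(-25.43) * 1000 / (8.314 * 310))
Keq = 19278.8102

19278.8102


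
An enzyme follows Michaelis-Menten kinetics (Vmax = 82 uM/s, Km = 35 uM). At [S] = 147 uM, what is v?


v = Vmax * [S] / (Km + [S])
v = 82 * 147 / (35 + 147)
v = 66.2308 uM/s

66.2308 uM/s


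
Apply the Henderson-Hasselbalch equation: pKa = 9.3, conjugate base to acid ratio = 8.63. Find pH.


pH = pKa + log10([A-]/[HA])
pH = 9.3 + log10(8.63)
pH = 10.236

10.236


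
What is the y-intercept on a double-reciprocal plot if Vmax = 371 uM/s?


y-intercept = 1/Vmax
= 1/371
= 0.0027 s/uM

0.0027 s/uM


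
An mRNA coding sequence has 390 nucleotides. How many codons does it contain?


codons = nucleotides / 3
codons = 390 / 3 = 130

130


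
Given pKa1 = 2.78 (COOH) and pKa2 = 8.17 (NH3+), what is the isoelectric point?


pI = (pKa1 + pKa2) / 2
pI = (2.78 + 8.17) / 2
pI = 5.475

5.475


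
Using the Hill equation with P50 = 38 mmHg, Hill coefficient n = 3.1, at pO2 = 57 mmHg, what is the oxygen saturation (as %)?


Y = pO2^n / (P50^n + pO2^n)
Y = 57^3.1 / (38^3.1 + 57^3.1)
Y = 77.85%

77.85%


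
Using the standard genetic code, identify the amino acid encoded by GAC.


Standard genetic code lookup.
Codon GAC -> Asp

Asp


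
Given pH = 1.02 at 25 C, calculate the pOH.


pOH = 14 - pH
pOH = 14 - 1.02
pOH = 12.98

12.98


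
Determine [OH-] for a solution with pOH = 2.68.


[OH-] = 10^(-pOH)
[OH-] = 10^(-2.68)
[OH-] = 0.0021 M

0.0021 M


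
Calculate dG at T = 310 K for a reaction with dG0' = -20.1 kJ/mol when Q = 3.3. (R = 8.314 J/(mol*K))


dG = dG0' + RT * ln(Q) / 1000
dG = -20.1 + 8.314 * 310 * ln(3.3) / 1000
dG = -17.0229 kJ/mol

-17.0229 kJ/mol


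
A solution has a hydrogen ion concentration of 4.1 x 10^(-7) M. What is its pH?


pH = -log10([H+])
pH = -log10(4.1 x 10^(-7))
pH = 6.3872

6.3872


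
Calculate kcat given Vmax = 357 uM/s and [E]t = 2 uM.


kcat = Vmax / [E]t
kcat = 357 / 2
kcat = 178.5 s^-1

178.5 s^-1


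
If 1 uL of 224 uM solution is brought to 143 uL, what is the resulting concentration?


C2 = C1 * V1 / V2
C2 = 224 * 1 / 143
C2 = 1.5664 uM

1.5664 uM


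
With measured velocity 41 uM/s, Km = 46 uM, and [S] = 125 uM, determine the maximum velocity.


Vmax = v * (Km + [S]) / [S]
Vmax = 41 * (46 + 125) / 125
Vmax = 56.088 uM/s

56.088 uM/s


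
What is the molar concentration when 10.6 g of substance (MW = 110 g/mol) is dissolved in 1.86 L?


C = (mass / MW) / volume
C = (10.6 / 110) / 1.86
C = 0.0518 M

0.0518 M


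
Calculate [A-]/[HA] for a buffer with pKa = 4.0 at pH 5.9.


[A-]/[HA] = 10^(pH - pKa)
= 10^(5.9 - 4.0)
= 79.4328

79.4328


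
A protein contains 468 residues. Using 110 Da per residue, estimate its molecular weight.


MW = n_residues * 110 Da
MW = 468 * 110
MW = 51480 Da

51480 Da


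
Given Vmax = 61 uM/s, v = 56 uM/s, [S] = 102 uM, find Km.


Km = [S] * (Vmax - v) / v
Km = 102 * (61 - 56) / 56
Km = 9.1071 uM

9.1071 uM


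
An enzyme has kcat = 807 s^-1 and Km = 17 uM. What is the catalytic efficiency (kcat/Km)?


Catalytic efficiency = kcat / Km
= 807 / 17
= 47.4706 uM^-1*s^-1

47.4706 uM^-1*s^-1


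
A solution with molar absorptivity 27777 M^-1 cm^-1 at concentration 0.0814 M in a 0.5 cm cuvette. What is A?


A = epsilon * c * l
A = 27777 * 0.0814 * 0.5
A = 1130.5239

1130.5239


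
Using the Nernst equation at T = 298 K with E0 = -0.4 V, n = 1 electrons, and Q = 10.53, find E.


E = E0 - (RT/nF) * ln(Q)
E = -0.4 - (8.314 * 298 / (1 * 96485)) * ln(10.53)
E = -0.4605 V

-0.4605 V


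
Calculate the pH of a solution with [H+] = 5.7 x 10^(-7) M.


pH = -log10([H+])
pH = -log10(5.7 x 10^(-7))
pH = 6.2441

6.2441


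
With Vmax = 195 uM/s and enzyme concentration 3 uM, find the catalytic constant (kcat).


kcat = Vmax / [E]t
kcat = 195 / 3
kcat = 65.0 s^-1

65.0 s^-1


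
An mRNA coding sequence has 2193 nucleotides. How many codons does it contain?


codons = nucleotides / 3
codons = 2193 / 3 = 731

731


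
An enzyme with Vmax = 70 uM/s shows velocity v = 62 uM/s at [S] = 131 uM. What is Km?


Km = [S] * (Vmax - v) / v
Km = 131 * (70 - 62) / 62
Km = 16.9032 uM

16.9032 uM


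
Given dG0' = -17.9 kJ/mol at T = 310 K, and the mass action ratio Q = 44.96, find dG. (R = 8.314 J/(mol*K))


dG = dG0' + RT * ln(Q) / 1000
dG = -17.9 + 8.314 * 310 * ln(44.96) / 1000
dG = -8.0912 kJ/mol

-8.0912 kJ/mol


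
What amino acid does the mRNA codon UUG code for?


Standard genetic code lookup.
Codon UUG -> Leu

Leu


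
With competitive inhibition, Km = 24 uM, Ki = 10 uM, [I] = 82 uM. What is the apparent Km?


Km_app = Km * (1 + [I]/Ki)
Km_app = 24 * (1 + 82/10)
Km_app = 220.8 uM

220.8 uM


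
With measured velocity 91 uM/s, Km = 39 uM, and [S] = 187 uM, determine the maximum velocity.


Vmax = v * (Km + [S]) / [S]
Vmax = 91 * (39 + 187) / 187
Vmax = 109.9786 uM/s

109.9786 uM/s


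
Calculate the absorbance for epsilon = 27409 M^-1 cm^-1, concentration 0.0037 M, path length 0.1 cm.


A = epsilon * c * l
A = 27409 * 0.0037 * 0.1
A = 10.1413

10.1413


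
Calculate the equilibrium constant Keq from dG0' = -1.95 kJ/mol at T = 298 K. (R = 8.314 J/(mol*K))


Keq = exp(-dG0 * 1000 / (R * T))
Keq = exp(-(-1.95) * 1000 / (8.314 * 298))
Keq = 2.1969

2.1969


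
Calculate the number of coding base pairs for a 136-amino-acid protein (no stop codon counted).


Each amino acid = 1 codon = 3 bp
bp = 136 * 3 = 408 bp

408 bp


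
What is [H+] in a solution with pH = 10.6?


[H+] = 10^(-pH)
[H+] = 10^(-10.6)
[H+] = 2.512e-11 M

2.512e-11 M


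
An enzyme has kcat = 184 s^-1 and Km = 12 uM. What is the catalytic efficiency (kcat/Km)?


Catalytic efficiency = kcat / Km
= 184 / 12
= 15.3333 uM^-1*s^-1

15.3333 uM^-1*s^-1


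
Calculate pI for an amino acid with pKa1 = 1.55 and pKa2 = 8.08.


pI = (pKa1 + pKa2) / 2
pI = (1.55 + 8.08) / 2
pI = 4.815

4.815


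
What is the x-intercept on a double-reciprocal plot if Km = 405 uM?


x-intercept = -1/Km
= -1/405
= -0.0025 1/uM

-0.0025 1/uM


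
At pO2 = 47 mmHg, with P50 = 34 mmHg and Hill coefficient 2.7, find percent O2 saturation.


Y = pO2^n / (P50^n + pO2^n)
Y = 47^2.7 / (34^2.7 + 47^2.7)
Y = 70.56%

70.56%


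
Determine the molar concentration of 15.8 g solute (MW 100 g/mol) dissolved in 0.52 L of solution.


C = (mass / MW) / volume
C = (15.8 / 100) / 0.52
C = 0.3038 M

0.3038 M


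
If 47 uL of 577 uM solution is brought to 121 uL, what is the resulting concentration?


C2 = C1 * V1 / V2
C2 = 577 * 47 / 121
C2 = 224.124 uM

224.124 uM


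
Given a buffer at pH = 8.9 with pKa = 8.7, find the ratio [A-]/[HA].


[A-]/[HA] = 10^(pH - pKa)
= 10^(8.9 - 8.7)
= 1.5849

1.5849


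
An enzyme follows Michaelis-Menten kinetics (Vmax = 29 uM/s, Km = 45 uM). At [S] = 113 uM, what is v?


v = Vmax * [S] / (Km + [S])
v = 29 * 113 / (45 + 113)
v = 20.7405 uM/s

20.7405 uM/s


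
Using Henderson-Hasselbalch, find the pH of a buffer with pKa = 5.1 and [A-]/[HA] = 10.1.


pH = pKa + log10([A-]/[HA])
pH = 5.1 + log10(10.1)
pH = 6.1043

6.1043


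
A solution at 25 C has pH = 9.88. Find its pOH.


pOH = 14 - pH
pOH = 14 - 9.88
pOH = 4.12

4.12


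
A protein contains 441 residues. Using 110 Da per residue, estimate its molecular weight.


MW = n_residues * 110 Da
MW = 441 * 110
MW = 48510 Da

48510 Da


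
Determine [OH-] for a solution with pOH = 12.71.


[OH-] = 10^(-pOH)
[OH-] = 10^(-12.71)
[OH-] = 1.950e-13 M

1.950e-13 M


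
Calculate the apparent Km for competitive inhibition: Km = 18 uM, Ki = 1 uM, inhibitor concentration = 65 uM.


Km_app = Km * (1 + [I]/Ki)
Km_app = 18 * (1 + 65/1)
Km_app = 1188.0 uM

1188.0 uM


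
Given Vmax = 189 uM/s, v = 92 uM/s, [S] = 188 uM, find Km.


Km = [S] * (Vmax - v) / v
Km = 188 * (189 - 92) / 92
Km = 198.2174 uM

198.2174 uM


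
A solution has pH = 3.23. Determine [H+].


[H+] = 10^(-pH)
[H+] = 10^(-3.23)
[H+] = 5.888e-04 M

5.888e-04 M


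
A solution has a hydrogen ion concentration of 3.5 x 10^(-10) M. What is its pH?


pH = -log10([H+])
pH = -log10(3.5 x 10^(-10))
pH = 9.4559

9.4559


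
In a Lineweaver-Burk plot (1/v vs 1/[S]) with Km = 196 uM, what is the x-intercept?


x-intercept = -1/Km
= -1/196
= -0.0051 1/uM

-0.0051 1/uM


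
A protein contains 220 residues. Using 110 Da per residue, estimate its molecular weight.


MW = n_residues * 110 Da
MW = 220 * 110
MW = 24200 Da

24200 Da


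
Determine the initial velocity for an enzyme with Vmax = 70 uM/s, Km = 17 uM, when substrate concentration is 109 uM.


v = Vmax * [S] / (Km + [S])
v = 70 * 109 / (17 + 109)
v = 60.5556 uM/s

60.5556 uM/s


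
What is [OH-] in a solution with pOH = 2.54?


[OH-] = 10^(-pOH)
[OH-] = 10^(-2.54)
[OH-] = 0.0029 M

0.0029 M


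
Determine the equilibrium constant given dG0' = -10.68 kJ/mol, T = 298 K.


Keq = exp(-dG0 * 1000 / (R * T))
Keq = exp(-(-10.68) * 1000 / (8.314 * 298))
Keq = 74.4905

74.4905


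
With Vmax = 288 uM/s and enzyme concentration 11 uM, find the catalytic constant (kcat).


kcat = Vmax / [E]t
kcat = 288 / 11
kcat = 26.1818 s^-1

26.1818 s^-1


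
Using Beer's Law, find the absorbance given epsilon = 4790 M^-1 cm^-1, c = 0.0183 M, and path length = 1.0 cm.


A = epsilon * c * l
A = 4790 * 0.0183 * 1.0
A = 87.657

87.657


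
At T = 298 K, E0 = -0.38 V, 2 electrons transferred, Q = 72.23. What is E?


E = E0 - (RT/nF) * ln(Q)
E = -0.38 - (8.314 * 298 / (2 * 96485)) * ln(72.23)
E = -0.4349 V

-0.4349 V


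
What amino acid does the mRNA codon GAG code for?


Standard genetic code lookup.
Codon GAG -> Glu

Glu


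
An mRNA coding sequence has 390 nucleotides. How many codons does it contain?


codons = nucleotides / 3
codons = 390 / 3 = 130

130


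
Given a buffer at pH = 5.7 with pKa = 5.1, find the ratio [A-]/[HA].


[A-]/[HA] = 10^(pH - pKa)
= 10^(5.7 - 5.1)
= 3.9811

3.9811


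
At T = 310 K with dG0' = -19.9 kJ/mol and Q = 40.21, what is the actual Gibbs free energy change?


dG = dG0' + RT * ln(Q) / 1000
dG = -19.9 + 8.314 * 310 * ln(40.21) / 1000
dG = -10.379 kJ/mol

-10.379 kJ/mol


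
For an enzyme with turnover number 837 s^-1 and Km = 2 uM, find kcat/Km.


Catalytic efficiency = kcat / Km
= 837 / 2
= 418.5 uM^-1*s^-1

418.5 uM^-1*s^-1


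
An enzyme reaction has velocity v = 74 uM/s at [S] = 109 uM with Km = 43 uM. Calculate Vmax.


Vmax = v * (Km + [S]) / [S]
Vmax = 74 * (43 + 109) / 109
Vmax = 103.1927 uM/s

103.1927 uM/s


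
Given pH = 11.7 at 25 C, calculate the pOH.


pOH = 14 - pH
pOH = 14 - 11.7
pOH = 2.3

2.3


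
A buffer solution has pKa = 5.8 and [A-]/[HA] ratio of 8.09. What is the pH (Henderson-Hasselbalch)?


pH = pKa + log10([A-]/[HA])
pH = 5.8 + log10(8.09)
pH = 6.7079

6.7079


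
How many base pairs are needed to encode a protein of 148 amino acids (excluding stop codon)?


Each amino acid = 1 codon = 3 bp
bp = 148 * 3 = 444 bp

444 bp


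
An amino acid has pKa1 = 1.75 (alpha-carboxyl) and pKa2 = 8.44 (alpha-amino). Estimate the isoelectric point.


pI = (pKa1 + pKa2) / 2
pI = (1.75 + 8.44) / 2
pI = 5.095

5.095


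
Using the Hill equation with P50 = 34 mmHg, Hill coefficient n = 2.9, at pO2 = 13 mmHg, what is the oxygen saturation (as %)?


Y = pO2^n / (P50^n + pO2^n)
Y = 13^2.9 / (34^2.9 + 13^2.9)
Y = 5.8%

5.8%


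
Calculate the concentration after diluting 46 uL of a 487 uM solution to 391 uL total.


C2 = C1 * V1 / V2
C2 = 487 * 46 / 391
C2 = 57.2941 uM

57.2941 uM


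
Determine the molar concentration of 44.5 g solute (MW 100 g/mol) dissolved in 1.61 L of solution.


C = (mass / MW) / volume
C = (44.5 / 100) / 1.61
C = 0.2764 M

0.2764 M


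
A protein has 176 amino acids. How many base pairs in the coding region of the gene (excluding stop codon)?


Each amino acid = 1 codon = 3 bp
bp = 176 * 3 = 528 bp

528 bp


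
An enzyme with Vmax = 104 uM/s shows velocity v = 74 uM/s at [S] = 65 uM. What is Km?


Km = [S] * (Vmax - v) / v
Km = 65 * (104 - 74) / 74
Km = 26.3514 uM

26.3514 uM


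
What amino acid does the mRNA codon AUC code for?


Standard genetic code lookup.
Codon AUC -> Ile

Ile


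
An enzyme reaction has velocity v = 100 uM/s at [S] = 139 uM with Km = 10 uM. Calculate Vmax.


Vmax = v * (Km + [S]) / [S]
Vmax = 100 * (10 + 139) / 139
Vmax = 107.1942 uM/s

107.1942 uM/s


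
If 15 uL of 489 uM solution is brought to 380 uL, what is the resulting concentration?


C2 = C1 * V1 / V2
C2 = 489 * 15 / 380
C2 = 19.3026 uM

19.3026 uM


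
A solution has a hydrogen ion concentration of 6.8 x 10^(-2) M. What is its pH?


pH = -log10([H+])
pH = -log10(6.8 x 10^(-2))
pH = 1.1675

1.1675


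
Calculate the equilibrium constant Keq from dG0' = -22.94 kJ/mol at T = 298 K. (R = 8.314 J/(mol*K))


Keq = exp(-dG0 * 1000 / (R * T))
Keq = exp(-(-22.94) * 1000 / (8.314 * 298))
Keq = 10499.3111

10499.3111


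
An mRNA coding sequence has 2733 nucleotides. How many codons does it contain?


codons = nucleotides / 3
codons = 2733 / 3 = 911

911


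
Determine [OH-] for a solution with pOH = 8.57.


[OH-] = 10^(-pOH)
[OH-] = 10^(-8.57)
[OH-] = 2.692e-09 M

2.692e-09 M


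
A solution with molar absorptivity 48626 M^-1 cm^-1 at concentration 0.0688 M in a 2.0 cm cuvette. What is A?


A = epsilon * c * l
A = 48626 * 0.0688 * 2.0
A = 6690.9376

6690.9376


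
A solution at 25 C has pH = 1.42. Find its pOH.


pOH = 14 - pH
pOH = 14 - 1.42
pOH = 12.58

12.58


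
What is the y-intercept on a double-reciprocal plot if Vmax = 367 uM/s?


y-intercept = 1/Vmax
= 1/367
= 0.0027 s/uM

0.0027 s/uM


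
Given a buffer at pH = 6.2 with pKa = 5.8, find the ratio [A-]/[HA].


[A-]/[HA] = 10^(pH - pKa)
= 10^(6.2 - 5.8)
= 2.5119

2.5119


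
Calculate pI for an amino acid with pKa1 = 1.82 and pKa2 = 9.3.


pI = (pKa1 + pKa2) / 2
pI = (1.82 + 9.3) / 2
pI = 5.56

5.56


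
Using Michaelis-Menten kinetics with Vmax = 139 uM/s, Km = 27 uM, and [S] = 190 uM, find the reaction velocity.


v = Vmax * [S] / (Km + [S])
v = 139 * 190 / (27 + 190)
v = 121.7051 uM/s

121.7051 uM/s


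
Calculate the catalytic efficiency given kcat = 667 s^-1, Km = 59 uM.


Catalytic efficiency = kcat / Km
= 667 / 59
= 11.3051 uM^-1*s^-1

11.3051 uM^-1*s^-1


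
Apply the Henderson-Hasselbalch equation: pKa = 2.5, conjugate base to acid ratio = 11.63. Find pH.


pH = pKa + log10([A-]/[HA])
pH = 2.5 + log10(11.63)
pH = 3.5656

3.5656


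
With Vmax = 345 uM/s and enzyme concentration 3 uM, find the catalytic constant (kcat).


kcat = Vmax / [E]t
kcat = 345 / 3
kcat = 115.0 s^-1

115.0 s^-1


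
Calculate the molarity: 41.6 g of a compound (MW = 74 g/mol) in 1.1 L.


C = (mass / MW) / volume
C = (41.6 / 74) / 1.1
C = 0.5111 M

0.5111 M


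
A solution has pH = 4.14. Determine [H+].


[H+] = 10^(-pH)
[H+] = 10^(-4.14)
[H+] = 7.244e-05 M

7.244e-05 M


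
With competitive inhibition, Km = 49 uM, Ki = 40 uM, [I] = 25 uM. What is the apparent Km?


Km_app = Km * (1 + [I]/Ki)
Km_app = 49 * (1 + 25/40)
Km_app = 79.625 uM

79.625 uM


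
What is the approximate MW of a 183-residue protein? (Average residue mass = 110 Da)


MW = n_residues * 110 Da
MW = 183 * 110
MW = 20130 Da

20130 Da


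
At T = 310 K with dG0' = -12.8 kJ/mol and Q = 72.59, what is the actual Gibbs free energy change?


dG = dG0' + RT * ln(Q) / 1000
dG = -12.8 + 8.314 * 310 * ln(72.59) / 1000
dG = -1.7565 kJ/mol

-1.7565 kJ/mol


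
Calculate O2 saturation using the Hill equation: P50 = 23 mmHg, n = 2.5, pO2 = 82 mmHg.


Y = pO2^n / (P50^n + pO2^n)
Y = 82^2.5 / (23^2.5 + 82^2.5)
Y = 96.0%

96.0%


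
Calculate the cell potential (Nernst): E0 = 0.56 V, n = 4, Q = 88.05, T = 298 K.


E = E0 - (RT/nF) * ln(Q)
E = 0.56 - (8.314 * 298 / (4 * 96485)) * ln(88.05)
E = 0.5313 V

0.5313 V


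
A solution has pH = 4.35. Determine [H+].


[H+] = 10^(-pH)
[H+] = 10^(-4.35)
[H+] = 4.467e-05 M

4.467e-05 M


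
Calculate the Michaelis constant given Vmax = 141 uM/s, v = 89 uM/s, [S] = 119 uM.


Km = [S] * (Vmax - v) / v
Km = 119 * (141 - 89) / 89
Km = 69.5281 uM

69.5281 uM


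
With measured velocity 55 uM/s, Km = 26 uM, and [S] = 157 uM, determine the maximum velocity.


Vmax = v * (Km + [S]) / [S]
Vmax = 55 * (26 + 157) / 157
Vmax = 64.1083 uM/s

64.1083 uM/s


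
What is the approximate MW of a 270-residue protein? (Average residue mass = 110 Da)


MW = n_residues * 110 Da
MW = 270 * 110
MW = 29700 Da

29700 Da


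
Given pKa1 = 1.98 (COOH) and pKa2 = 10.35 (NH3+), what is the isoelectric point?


pI = (pKa1 + pKa2) / 2
pI = (1.98 + 10.35) / 2
pI = 6.165

6.165


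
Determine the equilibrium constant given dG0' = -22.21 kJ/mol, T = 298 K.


Keq = exp(-dG0 * 1000 / (R * T))
Keq = exp(-(-22.21) * 1000 / (8.314 * 298))
Keq = 7819.8576

7819.8576


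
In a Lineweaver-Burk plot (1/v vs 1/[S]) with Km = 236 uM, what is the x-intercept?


x-intercept = -1/Km
= -1/236
= -0.0042 1/uM

-0.0042 1/uM


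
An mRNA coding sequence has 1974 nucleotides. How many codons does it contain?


codons = nucleotides / 3
codons = 1974 / 3 = 658

658


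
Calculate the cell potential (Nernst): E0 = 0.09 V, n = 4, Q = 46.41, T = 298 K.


E = E0 - (RT/nF) * ln(Q)
E = 0.09 - (8.314 * 298 / (4 * 96485)) * ln(46.41)
E = 0.0654 V

0.0654 V


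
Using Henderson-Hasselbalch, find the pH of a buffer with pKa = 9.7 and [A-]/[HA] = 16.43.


pH = pKa + log10([A-]/[HA])
pH = 9.7 + log10(16.43)
pH = 10.9156

10.9156


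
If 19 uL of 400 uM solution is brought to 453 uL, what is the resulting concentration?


C2 = C1 * V1 / V2
C2 = 400 * 19 / 453
C2 = 16.777 uM

16.777 uM


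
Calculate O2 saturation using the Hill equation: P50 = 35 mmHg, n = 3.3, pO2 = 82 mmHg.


Y = pO2^n / (P50^n + pO2^n)
Y = 82^3.3 / (35^3.3 + 82^3.3)
Y = 94.32%

94.32%


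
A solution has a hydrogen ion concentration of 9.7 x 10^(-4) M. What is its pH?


pH = -log10([H+])
pH = -log10(9.7 x 10^(-4))
pH = 3.0132

3.0132


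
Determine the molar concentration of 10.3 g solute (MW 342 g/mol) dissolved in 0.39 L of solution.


C = (mass / MW) / volume
C = (10.3 / 342) / 0.39
C = 0.0772 M

0.0772 M


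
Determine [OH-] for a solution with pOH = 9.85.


[OH-] = 10^(-pOH)
[OH-] = 10^(-9.85)
[OH-] = 1.413e-10 M

1.413e-10 M


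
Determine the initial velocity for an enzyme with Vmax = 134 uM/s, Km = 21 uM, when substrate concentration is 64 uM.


v = Vmax * [S] / (Km + [S])
v = 134 * 64 / (21 + 64)
v = 100.8941 uM/s

100.8941 uM/s


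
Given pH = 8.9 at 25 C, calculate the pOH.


pOH = 14 - pH
pOH = 14 - 8.9
pOH = 5.1

5.1


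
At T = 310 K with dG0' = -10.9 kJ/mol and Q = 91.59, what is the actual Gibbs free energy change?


dG = dG0' + RT * ln(Q) / 1000
dG = -10.9 + 8.314 * 310 * ln(91.59) / 1000
dG = 0.7427 kJ/mol

0.7427 kJ/mol


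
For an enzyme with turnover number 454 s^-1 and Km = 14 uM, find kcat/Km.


Catalytic efficiency = kcat / Km
= 454 / 14
= 32.4286 uM^-1*s^-1

32.4286 uM^-1*s^-1


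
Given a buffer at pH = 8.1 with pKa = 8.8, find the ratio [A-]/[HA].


[A-]/[HA] = 10^(pH - pKa)
= 10^(8.1 - 8.8)
= 0.1995

0.1995


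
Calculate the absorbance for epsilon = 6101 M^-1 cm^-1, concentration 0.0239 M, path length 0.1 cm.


A = epsilon * c * l
A = 6101 * 0.0239 * 0.1
A = 14.5814

14.5814


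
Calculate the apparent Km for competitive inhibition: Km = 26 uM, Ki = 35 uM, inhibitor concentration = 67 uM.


Km_app = Km * (1 + [I]/Ki)
Km_app = 26 * (1 + 67/35)
Km_app = 75.7714 uM

75.7714 uM
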